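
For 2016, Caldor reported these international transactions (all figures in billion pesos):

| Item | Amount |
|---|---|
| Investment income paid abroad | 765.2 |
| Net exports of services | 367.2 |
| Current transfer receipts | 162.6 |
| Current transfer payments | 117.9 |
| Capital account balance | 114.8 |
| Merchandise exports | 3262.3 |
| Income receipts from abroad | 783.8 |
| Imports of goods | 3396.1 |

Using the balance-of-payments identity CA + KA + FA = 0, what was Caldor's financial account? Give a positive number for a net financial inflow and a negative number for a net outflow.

Goods balance = 3262.3 - 3396.1 = -133.8
Services balance = 367.2
Trade balance (goods + services) = -133.8 + 367.2 = 233.4
Net primary income = 783.8 - 765.2 = 18.6
Net secondary income = 162.6 - 117.9 = 44.7
Current account = 233.4 + 18.6 + 44.7 = 296.7
Financial account = -(296.7 + 114.8) = -411.5

-411.5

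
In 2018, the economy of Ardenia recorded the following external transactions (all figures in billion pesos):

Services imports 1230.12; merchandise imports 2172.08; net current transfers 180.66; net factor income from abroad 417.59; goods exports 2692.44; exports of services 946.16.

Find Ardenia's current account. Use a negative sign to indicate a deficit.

834.65

Goods balance = 2692.44 - 2172.08 = 520.36
Services balance = 946.16 - 1230.12 = -283.96
Trade balance (goods + services) = 520.36 + (-283.96) = 236.40
Net primary income = 417.59
Net secondary income = 180.66
Current account = 236.40 + 417.59 + 180.66 = 834.65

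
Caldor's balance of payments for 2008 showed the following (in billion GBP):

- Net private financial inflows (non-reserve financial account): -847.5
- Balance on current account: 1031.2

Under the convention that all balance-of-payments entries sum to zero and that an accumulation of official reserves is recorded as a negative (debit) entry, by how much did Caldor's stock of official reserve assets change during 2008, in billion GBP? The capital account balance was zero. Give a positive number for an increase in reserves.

183.7

Official reserve transactions balance = -(1031.2 + (-847.5)) = -183.7
An accumulation of reserves is recorded as a debit (negative entry), so the change in the stock of reserves is the negative of that balance.
Change in official reserves = -(-183.7) = 183.7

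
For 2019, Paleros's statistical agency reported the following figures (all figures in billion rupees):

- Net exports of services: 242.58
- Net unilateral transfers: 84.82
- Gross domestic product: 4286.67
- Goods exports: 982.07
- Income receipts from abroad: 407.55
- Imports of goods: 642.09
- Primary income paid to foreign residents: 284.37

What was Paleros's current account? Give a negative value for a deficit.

790.56

Goods balance = 982.07 - 642.09 = 339.98
Services balance = 242.58
Trade balance (goods + services) = 339.98 + 242.58 = 582.56
Net primary income = 407.55 - 284.37 = 123.18
Net secondary income = 84.82
Current account = 582.56 + 123.18 + 84.82 = 790.56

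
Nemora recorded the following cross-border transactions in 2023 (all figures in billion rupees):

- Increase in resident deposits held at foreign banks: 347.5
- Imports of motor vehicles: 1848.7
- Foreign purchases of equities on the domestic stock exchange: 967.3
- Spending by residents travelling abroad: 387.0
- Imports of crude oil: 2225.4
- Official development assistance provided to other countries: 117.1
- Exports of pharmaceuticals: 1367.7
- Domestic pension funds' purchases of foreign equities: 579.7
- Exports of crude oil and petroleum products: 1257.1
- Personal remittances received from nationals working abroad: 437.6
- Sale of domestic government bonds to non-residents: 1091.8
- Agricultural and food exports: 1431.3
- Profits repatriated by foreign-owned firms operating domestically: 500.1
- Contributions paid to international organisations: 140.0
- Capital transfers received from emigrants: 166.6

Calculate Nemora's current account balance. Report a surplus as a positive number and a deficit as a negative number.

-724.6

Goods: 1431.3 - 1848.7 + 1367.7 + 1257.1 - 2225.4 = -18.0
Services: -387.0
Primary income: -500.1
Secondary income: 437.6 - 117.1 - 140.0 = 180.5
Current account = (-18.0) + (-387.0) + (-500.1) + 180.5 = -724.6
(Excluded from the current account — financial account: increase in resident deposits held at foreign banks 347.5, foreign purchases of equities on the domestic stock exchange 967.3, domestic pension funds' purchases of foreign equities 579.7, sale of domestic government bonds to non-residents 1091.8; capital account: capital transfers received from emigrants 166.6.)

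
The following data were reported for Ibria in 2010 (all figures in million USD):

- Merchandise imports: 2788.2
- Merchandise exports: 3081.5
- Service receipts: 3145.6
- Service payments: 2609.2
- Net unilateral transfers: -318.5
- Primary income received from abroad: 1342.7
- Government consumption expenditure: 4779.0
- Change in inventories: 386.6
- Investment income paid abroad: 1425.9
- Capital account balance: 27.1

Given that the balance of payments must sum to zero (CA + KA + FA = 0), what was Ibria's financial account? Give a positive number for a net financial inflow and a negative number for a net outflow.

Goods balance = 3081.5 - 2788.2 = 293.3
Services balance = 3145.6 - 2609.2 = 536.4
Trade balance (goods + services) = 293.3 + 536.4 = 829.7
Net primary income = 1342.7 - 1425.9 = -83.2
Net secondary income = -318.5
Current account = 829.7 + (-83.2) + (-318.5) = 428.0
Financial account = -(428.0 + 27.1) = -455.1

-455.1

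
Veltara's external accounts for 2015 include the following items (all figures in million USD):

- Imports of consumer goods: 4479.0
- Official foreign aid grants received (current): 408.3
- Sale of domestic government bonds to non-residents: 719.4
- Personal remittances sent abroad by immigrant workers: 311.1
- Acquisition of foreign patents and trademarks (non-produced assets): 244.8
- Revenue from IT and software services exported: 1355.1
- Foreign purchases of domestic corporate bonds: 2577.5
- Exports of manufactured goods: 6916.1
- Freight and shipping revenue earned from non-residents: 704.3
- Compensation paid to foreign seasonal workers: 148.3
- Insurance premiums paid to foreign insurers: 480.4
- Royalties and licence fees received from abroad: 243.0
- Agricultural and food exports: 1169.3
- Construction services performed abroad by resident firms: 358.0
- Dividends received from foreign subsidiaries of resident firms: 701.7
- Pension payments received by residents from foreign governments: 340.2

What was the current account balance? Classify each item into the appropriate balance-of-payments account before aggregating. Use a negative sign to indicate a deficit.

6777.2

Goods: -4479.0 + 1169.3 + 6916.1 = 3606.4
Services: 704.3 + 358.0 + 1355.1 - 480.4 + 243.0 = 2180.0
Primary income: 701.7 - 148.3 = 553.4
Secondary income: 408.3 - 311.1 + 340.2 = 437.4
Current account = 3606.4 + 2180.0 + 553.4 + 437.4 = 6777.2
(Excluded from the current account — financial account: sale of domestic government bonds to non-residents 719.4, foreign purchases of domestic corporate bonds 2577.5; capital account: acquisition of foreign patents and trademarks (non-produced assets) 244.8.)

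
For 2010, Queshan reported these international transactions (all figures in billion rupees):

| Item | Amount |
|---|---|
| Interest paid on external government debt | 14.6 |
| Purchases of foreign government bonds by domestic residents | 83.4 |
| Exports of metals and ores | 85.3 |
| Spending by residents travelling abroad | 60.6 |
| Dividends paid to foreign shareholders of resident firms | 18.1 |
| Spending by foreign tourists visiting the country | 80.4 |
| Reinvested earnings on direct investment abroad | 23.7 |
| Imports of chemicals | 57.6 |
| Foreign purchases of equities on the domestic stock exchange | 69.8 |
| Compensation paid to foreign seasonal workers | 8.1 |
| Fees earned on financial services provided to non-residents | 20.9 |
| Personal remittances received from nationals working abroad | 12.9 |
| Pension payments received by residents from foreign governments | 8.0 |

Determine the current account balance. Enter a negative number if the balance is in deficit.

72.2

Goods: 85.3 - 57.6 = 27.7
Services: -60.6 + 20.9 + 80.4 = 40.7
Primary income: 23.7 - 8.1 - 14.6 - 18.1 = -17.1
Secondary income: 12.9 + 8.0 = 20.9
Current account = 27.7 + 40.7 + (-17.1) + 20.9 = 72.2
(Excluded from the current account — financial account: purchases of foreign government bonds by domestic residents 83.4, foreign purchases of equities on the domestic stock exchange 69.8.)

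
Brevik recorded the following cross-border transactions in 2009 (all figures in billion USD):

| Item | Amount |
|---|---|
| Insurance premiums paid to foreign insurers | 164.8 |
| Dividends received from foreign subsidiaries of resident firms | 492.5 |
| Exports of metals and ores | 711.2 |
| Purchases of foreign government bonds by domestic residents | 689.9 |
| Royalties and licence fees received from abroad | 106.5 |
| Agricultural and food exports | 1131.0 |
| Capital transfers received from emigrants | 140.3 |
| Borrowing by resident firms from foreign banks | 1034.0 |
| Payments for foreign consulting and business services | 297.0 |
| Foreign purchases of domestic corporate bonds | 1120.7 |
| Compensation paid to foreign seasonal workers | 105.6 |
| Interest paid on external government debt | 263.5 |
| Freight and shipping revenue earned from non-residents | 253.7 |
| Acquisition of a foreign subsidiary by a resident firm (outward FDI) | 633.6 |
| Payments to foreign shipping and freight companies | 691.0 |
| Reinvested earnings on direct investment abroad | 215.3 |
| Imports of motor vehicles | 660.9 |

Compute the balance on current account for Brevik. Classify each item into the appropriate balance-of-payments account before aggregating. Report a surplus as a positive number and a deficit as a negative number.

Goods: 1131.0 + 711.2 - 660.9 = 1181.3
Services: -691.0 - 297.0 - 164.8 + 253.7 + 106.5 = -792.6
Primary income: 492.5 - 263.5 - 105.6 + 215.3 = 338.7
Current account = 1181.3 + (-792.6) + 338.7 = 727.4
(Excluded from the current account — financial account: purchases of foreign government bonds by domestic residents 689.9, borrowing by resident firms from foreign banks 1034.0, foreign purchases of domestic corporate bonds 1120.7, acquisition of a foreign subsidiary by a resident firm (outward FDI) 633.6; capital account: capital transfers received from emigrants 140.3.)

727.4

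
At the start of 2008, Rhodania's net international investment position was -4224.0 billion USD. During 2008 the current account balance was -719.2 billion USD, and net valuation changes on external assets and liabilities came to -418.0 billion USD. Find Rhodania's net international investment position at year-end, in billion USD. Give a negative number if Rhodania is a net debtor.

-5361.2

Change in NIIP = current account + net valuation change = -719.2 + (-418.0) = -1137.2
End-of-year NIIP = -4224.0 + (-1137.2) = -5361.2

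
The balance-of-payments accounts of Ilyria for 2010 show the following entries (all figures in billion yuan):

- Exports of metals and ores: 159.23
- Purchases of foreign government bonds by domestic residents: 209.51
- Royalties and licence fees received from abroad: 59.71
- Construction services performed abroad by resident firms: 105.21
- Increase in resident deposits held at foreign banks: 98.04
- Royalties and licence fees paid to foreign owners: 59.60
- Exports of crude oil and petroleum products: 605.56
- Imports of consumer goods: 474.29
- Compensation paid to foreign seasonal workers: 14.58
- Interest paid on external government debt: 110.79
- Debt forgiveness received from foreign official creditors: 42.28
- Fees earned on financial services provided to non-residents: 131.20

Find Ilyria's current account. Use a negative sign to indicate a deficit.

401.65

Goods: 159.23 + 605.56 - 474.29 = 290.50
Services: 131.20 - 59.60 + 105.21 + 59.71 = 236.52
Primary income: -14.58 - 110.79 = -125.37
Current account = 290.50 + 236.52 + (-125.37) = 401.65
(Excluded from the current account — financial account: purchases of foreign government bonds by domestic residents 209.51, increase in resident deposits held at foreign banks 98.04; capital account: debt forgiveness received from foreign official creditors 42.28.)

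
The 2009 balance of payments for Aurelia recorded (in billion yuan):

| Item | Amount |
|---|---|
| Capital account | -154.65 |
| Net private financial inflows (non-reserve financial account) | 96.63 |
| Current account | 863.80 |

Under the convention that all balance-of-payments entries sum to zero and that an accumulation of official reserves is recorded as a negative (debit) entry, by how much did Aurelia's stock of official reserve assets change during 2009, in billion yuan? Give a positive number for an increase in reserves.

805.78

Official reserve transactions balance = -(863.80 + (-154.65) + 96.63) = -805.78
An accumulation of reserves is recorded as a debit (negative entry), so the change in the stock of reserves is the negative of that balance.
Change in official reserves = -(-805.78) = 805.78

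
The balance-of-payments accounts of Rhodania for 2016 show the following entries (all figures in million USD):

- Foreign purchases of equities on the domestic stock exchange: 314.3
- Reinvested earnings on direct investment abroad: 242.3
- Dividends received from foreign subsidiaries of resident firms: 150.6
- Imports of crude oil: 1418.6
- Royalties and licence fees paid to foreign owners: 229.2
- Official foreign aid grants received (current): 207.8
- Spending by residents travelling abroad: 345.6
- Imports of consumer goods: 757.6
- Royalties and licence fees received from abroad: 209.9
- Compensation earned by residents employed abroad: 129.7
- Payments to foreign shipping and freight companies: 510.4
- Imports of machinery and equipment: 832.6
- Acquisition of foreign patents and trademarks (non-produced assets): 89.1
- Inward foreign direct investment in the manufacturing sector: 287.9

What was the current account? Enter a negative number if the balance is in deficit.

Goods: -1418.6 - 832.6 - 757.6 = -3008.8
Services: -345.6 + 209.9 - 510.4 - 229.2 = -875.3
Primary income: 242.3 + 129.7 + 150.6 = 522.6
Secondary income: 207.8
Current account = (-3008.8) + (-875.3) + 522.6 + 207.8 = -3153.7
(Excluded from the current account — financial account: foreign purchases of equities on the domestic stock exchange 314.3, inward foreign direct investment in the manufacturing sector 287.9; capital account: acquisition of foreign patents and trademarks (non-produced assets) 89.1.)

-3153.7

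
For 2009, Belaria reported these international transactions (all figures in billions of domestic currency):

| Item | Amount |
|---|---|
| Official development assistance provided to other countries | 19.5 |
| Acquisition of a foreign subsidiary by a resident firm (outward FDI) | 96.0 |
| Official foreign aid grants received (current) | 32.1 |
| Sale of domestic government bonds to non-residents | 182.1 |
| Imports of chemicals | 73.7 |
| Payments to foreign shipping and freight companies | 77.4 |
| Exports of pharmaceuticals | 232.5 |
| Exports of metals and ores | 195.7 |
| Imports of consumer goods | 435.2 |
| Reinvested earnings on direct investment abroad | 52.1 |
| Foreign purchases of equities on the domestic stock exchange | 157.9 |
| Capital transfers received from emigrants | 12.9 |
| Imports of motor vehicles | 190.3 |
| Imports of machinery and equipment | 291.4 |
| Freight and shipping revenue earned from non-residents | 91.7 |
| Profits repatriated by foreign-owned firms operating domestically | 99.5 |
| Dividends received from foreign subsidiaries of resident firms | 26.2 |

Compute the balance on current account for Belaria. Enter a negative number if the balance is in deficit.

Goods: 195.7 - 190.3 - 291.4 + 232.5 - 73.7 - 435.2 = -562.4
Services: 91.7 - 77.4 = 14.3
Primary income: 26.2 + 52.1 - 99.5 = -21.2
Secondary income: -19.5 + 32.1 = 12.6
Current account = (-562.4) + 14.3 + (-21.2) + 12.6 = -556.7
(Excluded from the current account — financial account: acquisition of a foreign subsidiary by a resident firm (outward FDI) 96.0, sale of domestic government bonds to non-residents 182.1, foreign purchases of equities on the domestic stock exchange 157.9; capital account: capital transfers received from emigrants 12.9.)

-556.7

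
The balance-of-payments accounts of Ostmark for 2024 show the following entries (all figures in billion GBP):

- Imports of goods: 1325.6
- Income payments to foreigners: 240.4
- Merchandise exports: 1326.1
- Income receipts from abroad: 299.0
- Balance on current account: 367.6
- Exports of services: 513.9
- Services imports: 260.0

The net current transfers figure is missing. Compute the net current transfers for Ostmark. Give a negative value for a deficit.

Current account = goods balance + services balance + net primary income + net secondary income
Sum of the known components = 313.0
Net current transfers = CA - (known components) = 367.6 - 313.0 = 54.6

54.6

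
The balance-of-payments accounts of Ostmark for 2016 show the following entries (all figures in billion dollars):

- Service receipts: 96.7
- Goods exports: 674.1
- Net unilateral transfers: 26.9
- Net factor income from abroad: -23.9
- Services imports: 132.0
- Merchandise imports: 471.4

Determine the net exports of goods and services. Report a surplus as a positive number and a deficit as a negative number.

Goods balance = 674.1 - 471.4 = 202.7
Services balance = 96.7 - 132.0 = -35.3
Trade balance (goods + services) = 202.7 + (-35.3) = 167.4

167.4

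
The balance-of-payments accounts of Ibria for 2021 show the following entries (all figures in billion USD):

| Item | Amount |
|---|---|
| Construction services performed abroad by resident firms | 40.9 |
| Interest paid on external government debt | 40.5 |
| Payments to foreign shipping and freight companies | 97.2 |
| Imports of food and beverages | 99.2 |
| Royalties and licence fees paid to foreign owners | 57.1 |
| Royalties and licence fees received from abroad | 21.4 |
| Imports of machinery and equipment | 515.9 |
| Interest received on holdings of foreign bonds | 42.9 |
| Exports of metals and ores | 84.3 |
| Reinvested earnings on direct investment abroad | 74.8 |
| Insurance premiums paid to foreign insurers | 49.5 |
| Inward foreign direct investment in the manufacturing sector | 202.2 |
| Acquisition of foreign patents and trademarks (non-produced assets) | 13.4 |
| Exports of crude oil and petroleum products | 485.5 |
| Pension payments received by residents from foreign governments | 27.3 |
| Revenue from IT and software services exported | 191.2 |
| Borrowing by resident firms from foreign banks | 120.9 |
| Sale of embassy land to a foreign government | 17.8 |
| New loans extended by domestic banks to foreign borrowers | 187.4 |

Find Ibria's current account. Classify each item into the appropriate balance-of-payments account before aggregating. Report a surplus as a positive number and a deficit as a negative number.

108.9

Goods: 485.5 + 84.3 - 99.2 - 515.9 = -45.3
Services: 191.2 + 21.4 - 49.5 + 40.9 - 57.1 - 97.2 = 49.7
Primary income: 42.9 + 74.8 - 40.5 = 77.2
Secondary income: 27.3
Current account = (-45.3) + 49.7 + 77.2 + 27.3 = 108.9
(Excluded from the current account — financial account: inward foreign direct investment in the manufacturing sector 202.2, borrowing by resident firms from foreign banks 120.9, new loans extended by domestic banks to foreign borrowers 187.4; capital account: acquisition of foreign patents and trademarks (non-produced assets) 13.4, sale of embassy land to a foreign government 17.8.)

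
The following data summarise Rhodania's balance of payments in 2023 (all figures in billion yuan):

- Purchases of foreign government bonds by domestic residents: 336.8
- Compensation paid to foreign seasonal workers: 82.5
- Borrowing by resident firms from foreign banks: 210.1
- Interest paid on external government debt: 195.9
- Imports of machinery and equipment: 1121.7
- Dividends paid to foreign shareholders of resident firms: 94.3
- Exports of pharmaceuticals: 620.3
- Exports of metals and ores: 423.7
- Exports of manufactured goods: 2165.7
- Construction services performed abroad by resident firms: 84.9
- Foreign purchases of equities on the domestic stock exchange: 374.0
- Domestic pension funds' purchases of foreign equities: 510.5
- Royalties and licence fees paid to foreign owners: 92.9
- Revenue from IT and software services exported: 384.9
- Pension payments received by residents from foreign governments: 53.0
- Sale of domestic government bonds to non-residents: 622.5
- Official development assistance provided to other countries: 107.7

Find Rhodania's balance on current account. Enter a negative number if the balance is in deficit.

2037.5

Goods: -1121.7 + 620.3 + 2165.7 + 423.7 = 2088.0
Services: -92.9 + 384.9 + 84.9 = 376.9
Primary income: -94.3 - 82.5 - 195.9 = -372.7
Secondary income: -107.7 + 53.0 = -54.7
Current account = 2088.0 + 376.9 + (-372.7) + (-54.7) = 2037.5
(Excluded from the current account — financial account: purchases of foreign government bonds by domestic residents 336.8, borrowing by resident firms from foreign banks 210.1, foreign purchases of equities on the domestic stock exchange 374.0, domestic pension funds' purchases of foreign equities 510.5, sale of domestic government bonds to non-residents 622.5.)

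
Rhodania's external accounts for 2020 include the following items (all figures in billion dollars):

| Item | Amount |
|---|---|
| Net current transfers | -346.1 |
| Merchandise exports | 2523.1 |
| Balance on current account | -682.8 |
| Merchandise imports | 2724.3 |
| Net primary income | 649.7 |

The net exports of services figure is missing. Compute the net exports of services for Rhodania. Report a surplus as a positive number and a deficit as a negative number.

Current account = goods balance + services balance + net primary income + net secondary income
Sum of the known components = 102.4
Net exports of services = CA - (known components) = -682.8 - 102.4 = -785.2

-785.2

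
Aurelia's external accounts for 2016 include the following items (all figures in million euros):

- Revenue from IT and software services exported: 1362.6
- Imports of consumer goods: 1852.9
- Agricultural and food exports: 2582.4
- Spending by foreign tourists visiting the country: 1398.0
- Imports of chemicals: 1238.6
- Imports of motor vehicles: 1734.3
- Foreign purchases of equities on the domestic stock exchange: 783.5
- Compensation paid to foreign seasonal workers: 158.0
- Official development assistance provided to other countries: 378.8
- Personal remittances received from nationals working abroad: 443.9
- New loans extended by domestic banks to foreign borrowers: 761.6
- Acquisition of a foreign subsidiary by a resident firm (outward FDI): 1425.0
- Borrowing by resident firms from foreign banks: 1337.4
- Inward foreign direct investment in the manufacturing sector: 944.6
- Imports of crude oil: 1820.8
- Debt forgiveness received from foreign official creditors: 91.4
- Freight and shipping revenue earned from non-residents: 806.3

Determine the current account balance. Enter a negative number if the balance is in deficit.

-590.2

Goods: -1734.3 - 1820.8 - 1238.6 + 2582.4 - 1852.9 = -4064.2
Services: 1362.6 + 1398.0 + 806.3 = 3566.9
Primary income: -158.0
Secondary income: 443.9 - 378.8 = 65.1
Current account = (-4064.2) + 3566.9 + (-158.0) + 65.1 = -590.2
(Excluded from the current account — financial account: foreign purchases of equities on the domestic stock exchange 783.5, new loans extended by domestic banks to foreign borrowers 761.6, acquisition of a foreign subsidiary by a resident firm (outward FDI) 1425.0, borrowing by resident firms from foreign banks 1337.4, inward foreign direct investment in the manufacturing sector 944.6; capital account: debt forgiveness received from foreign official creditors 91.4.)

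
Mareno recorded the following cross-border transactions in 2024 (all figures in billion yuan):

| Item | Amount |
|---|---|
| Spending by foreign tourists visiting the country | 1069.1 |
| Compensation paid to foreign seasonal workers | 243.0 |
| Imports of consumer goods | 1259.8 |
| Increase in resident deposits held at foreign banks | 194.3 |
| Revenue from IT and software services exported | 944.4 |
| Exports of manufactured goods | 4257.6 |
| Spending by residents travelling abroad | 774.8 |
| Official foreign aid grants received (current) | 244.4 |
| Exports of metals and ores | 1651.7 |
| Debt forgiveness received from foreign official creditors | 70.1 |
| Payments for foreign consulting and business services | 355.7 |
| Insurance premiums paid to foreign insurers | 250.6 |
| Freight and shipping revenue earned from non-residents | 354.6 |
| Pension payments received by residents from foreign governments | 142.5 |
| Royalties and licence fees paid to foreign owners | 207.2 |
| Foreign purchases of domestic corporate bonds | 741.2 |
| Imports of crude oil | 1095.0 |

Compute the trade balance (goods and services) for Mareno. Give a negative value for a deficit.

4334.3

Goods: -1259.8 + 1651.7 + 4257.6 - 1095.0 = 3554.5
Services: -774.8 + 1069.1 + 354.6 - 207.2 - 250.6 + 944.4 - 355.7 = 779.8
Trade balance = 3554.5 + 779.8 = 4334.3
(Excluded from the trade balance — primary income: compensation paid to foreign seasonal workers 243.0; financial account: increase in resident deposits held at foreign banks 194.3, foreign purchases of domestic corporate bonds 741.2; secondary income: official foreign aid grants received (current) 244.4, pension payments received by residents from foreign governments 142.5; capital account: debt forgiveness received from foreign official creditors 70.1.)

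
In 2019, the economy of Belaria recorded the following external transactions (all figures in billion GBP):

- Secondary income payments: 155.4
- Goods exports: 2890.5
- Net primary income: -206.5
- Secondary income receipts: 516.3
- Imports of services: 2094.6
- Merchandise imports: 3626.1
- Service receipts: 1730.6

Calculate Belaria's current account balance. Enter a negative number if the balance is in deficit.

Goods balance = 2890.5 - 3626.1 = -735.6
Services balance = 1730.6 - 2094.6 = -364.0
Trade balance (goods + services) = -735.6 + (-364.0) = -1099.6
Net primary income = -206.5
Net secondary income = 516.3 - 155.4 = 360.9
Current account = -1099.6 + (-206.5) + 360.9 = -945.2

-945.2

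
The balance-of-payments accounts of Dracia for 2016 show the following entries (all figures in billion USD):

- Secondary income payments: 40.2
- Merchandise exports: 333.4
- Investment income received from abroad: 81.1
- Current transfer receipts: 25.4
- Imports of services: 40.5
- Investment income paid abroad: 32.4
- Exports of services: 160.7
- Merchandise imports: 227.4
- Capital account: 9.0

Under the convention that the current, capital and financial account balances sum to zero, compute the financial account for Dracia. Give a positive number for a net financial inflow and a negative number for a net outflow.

-269.1

Goods balance = 333.4 - 227.4 = 106.0
Services balance = 160.7 - 40.5 = 120.2
Trade balance (goods + services) = 106.0 + 120.2 = 226.2
Net primary income = 81.1 - 32.4 = 48.7
Net secondary income = 25.4 - 40.2 = -14.8
Current account = 226.2 + 48.7 + (-14.8) = 260.1
Financial account = -(260.1 + 9.0) = -269.1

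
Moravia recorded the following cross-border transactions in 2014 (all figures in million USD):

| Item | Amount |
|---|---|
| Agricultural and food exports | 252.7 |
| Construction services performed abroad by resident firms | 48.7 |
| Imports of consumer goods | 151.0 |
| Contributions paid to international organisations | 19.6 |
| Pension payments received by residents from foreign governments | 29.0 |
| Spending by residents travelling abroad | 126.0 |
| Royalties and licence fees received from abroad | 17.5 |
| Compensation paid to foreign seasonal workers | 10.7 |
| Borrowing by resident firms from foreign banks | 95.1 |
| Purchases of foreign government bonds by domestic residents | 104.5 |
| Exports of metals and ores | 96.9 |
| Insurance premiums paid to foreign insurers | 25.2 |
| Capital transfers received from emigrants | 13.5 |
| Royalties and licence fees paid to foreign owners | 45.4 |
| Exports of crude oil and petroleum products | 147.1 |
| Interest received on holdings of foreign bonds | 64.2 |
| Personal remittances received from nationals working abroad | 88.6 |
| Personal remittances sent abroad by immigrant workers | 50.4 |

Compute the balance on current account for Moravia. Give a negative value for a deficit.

Goods: 96.9 + 147.1 + 252.7 - 151.0 = 345.7
Services: -126.0 - 45.4 + 17.5 - 25.2 + 48.7 = -130.4
Primary income: 64.2 - 10.7 = 53.5
Secondary income: 29.0 + 88.6 - 50.4 - 19.6 = 47.6
Current account = 345.7 + (-130.4) + 53.5 + 47.6 = 316.4
(Excluded from the current account — financial account: borrowing by resident firms from foreign banks 95.1, purchases of foreign government bonds by domestic residents 104.5; capital account: capital transfers received from emigrants 13.5.)

316.4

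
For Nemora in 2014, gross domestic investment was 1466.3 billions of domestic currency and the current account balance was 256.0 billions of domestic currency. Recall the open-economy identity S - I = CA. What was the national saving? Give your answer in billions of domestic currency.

S = I + CA = 1466.3 + 256.0 = 1722.3

1722.3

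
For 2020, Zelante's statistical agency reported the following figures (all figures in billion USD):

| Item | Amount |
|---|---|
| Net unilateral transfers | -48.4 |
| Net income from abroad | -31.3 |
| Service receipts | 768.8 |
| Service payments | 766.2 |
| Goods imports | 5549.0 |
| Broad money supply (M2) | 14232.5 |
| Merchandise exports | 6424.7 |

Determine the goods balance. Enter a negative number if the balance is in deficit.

Goods balance = 6424.7 - 5549.0 = 875.7

875.7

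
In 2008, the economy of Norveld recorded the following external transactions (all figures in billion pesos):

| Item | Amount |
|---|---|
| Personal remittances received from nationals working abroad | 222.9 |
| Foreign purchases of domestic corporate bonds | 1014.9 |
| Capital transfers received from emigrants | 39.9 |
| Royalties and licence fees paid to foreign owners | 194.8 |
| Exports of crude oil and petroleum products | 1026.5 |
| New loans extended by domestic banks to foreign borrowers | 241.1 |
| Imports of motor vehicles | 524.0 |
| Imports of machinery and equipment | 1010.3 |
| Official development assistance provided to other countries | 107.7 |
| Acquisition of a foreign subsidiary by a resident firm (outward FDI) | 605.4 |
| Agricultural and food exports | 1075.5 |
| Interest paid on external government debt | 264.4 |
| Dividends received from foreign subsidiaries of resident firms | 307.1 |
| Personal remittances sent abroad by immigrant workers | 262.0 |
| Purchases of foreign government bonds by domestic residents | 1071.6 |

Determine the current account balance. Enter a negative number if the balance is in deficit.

Goods: 1075.5 + 1026.5 - 524.0 - 1010.3 = 567.7
Services: -194.8
Primary income: 307.1 - 264.4 = 42.7
Secondary income: -107.7 + 222.9 - 262.0 = -146.8
Current account = 567.7 + (-194.8) + 42.7 + (-146.8) = 268.8
(Excluded from the current account — financial account: foreign purchases of domestic corporate bonds 1014.9, new loans extended by domestic banks to foreign borrowers 241.1, acquisition of a foreign subsidiary by a resident firm (outward FDI) 605.4, purchases of foreign government bonds by domestic residents 1071.6; capital account: capital transfers received from emigrants 39.9.)

268.8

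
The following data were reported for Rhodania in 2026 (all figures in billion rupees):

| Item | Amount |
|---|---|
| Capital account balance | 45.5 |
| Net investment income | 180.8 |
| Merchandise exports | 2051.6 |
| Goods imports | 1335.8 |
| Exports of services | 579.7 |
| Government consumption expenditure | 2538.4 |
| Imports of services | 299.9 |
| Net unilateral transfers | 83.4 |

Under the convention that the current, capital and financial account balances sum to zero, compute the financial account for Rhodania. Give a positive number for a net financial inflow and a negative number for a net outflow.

Goods balance = 2051.6 - 1335.8 = 715.8
Services balance = 579.7 - 299.9 = 279.8
Trade balance (goods + services) = 715.8 + 279.8 = 995.6
Net primary income = 180.8
Net secondary income = 83.4
Current account = 995.6 + 180.8 + 83.4 = 1259.8
Financial account = -(1259.8 + 45.5) = -1305.3

-1305.3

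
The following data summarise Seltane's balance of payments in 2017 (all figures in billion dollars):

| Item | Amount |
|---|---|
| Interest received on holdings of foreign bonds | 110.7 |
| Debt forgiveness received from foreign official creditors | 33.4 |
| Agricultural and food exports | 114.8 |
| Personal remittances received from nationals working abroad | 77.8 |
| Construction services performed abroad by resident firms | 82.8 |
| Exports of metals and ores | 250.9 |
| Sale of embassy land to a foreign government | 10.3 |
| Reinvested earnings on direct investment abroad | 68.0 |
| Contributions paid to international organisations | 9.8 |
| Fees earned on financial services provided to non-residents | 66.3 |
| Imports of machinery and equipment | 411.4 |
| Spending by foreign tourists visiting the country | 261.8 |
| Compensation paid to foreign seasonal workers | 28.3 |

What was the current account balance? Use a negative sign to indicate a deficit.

583.6

Goods: -411.4 + 250.9 + 114.8 = -45.7
Services: 66.3 + 82.8 + 261.8 = 410.9
Primary income: -28.3 + 110.7 + 68.0 = 150.4
Secondary income: 77.8 - 9.8 = 68.0
Current account = (-45.7) + 410.9 + 150.4 + 68.0 = 583.6
(Excluded from the current account — capital account: debt forgiveness received from foreign official creditors 33.4, sale of embassy land to a foreign government 10.3.)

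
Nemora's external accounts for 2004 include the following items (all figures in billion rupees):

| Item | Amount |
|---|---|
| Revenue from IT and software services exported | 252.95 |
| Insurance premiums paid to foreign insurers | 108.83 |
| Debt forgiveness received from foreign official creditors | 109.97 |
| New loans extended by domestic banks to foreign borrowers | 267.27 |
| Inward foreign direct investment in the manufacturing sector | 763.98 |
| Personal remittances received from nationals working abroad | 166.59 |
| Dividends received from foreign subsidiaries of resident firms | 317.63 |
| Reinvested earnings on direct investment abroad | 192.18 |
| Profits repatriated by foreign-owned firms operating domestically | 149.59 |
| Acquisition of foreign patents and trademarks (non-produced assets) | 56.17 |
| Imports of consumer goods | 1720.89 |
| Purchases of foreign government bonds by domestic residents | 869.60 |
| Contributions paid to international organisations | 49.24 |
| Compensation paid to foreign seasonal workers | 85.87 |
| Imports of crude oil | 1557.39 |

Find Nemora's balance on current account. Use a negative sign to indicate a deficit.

Goods: -1720.89 - 1557.39 = -3278.28
Services: 252.95 - 108.83 = 144.12
Primary income: 317.63 - 149.59 + 192.18 - 85.87 = 274.35
Secondary income: -49.24 + 166.59 = 117.35
Current account = (-3278.28) + 144.12 + 274.35 + 117.35 = -2742.46
(Excluded from the current account — capital account: debt forgiveness received from foreign official creditors 109.97, acquisition of foreign patents and trademarks (non-produced assets) 56.17; financial account: new loans extended by domestic banks to foreign borrowers 267.27, inward foreign direct investment in the manufacturing sector 763.98, purchases of foreign government bonds by domestic residents 869.60.)

-2742.46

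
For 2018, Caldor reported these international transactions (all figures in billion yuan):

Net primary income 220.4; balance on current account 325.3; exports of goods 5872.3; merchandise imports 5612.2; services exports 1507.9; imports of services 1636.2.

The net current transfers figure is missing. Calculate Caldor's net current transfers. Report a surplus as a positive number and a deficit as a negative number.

-26.9

Current account = goods balance + services balance + net primary income + net secondary income
Sum of the known components = 352.2
Net current transfers = CA - (known components) = 325.3 - 352.2 = -26.9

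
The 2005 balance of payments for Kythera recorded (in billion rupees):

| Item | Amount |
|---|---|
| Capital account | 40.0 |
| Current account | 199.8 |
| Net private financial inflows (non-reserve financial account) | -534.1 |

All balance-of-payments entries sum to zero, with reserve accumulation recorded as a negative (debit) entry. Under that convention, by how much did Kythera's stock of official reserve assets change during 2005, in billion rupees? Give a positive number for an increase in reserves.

Official reserve transactions balance = -(199.8 + 40.0 + (-534.1)) = 294.3
An accumulation of reserves is recorded as a debit (negative entry), so the change in the stock of reserves is the negative of that balance.
Change in official reserves = -(294.3) = -294.3

-294.3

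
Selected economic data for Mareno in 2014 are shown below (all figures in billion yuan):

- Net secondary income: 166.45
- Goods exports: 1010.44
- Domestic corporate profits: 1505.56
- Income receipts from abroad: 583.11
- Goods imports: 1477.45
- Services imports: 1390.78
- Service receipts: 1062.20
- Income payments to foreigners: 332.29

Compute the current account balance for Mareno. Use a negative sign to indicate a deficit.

Goods balance = 1010.44 - 1477.45 = -467.01
Services balance = 1062.20 - 1390.78 = -328.58
Trade balance (goods + services) = -467.01 + (-328.58) = -795.59
Net primary income = 583.11 - 332.29 = 250.82
Net secondary income = 166.45
Current account = -795.59 + 250.82 + 166.45 = -378.32

-378.32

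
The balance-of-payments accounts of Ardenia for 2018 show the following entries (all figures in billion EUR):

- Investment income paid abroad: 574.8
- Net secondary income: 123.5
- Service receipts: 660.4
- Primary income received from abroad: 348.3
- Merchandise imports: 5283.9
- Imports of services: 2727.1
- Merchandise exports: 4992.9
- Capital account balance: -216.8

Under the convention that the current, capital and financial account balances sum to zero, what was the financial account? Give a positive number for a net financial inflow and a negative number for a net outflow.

2677.5

Goods balance = 4992.9 - 5283.9 = -291.0
Services balance = 660.4 - 2727.1 = -2066.7
Trade balance (goods + services) = -291.0 + (-2066.7) = -2357.7
Net primary income = 348.3 - 574.8 = -226.5
Net secondary income = 123.5
Current account = -2357.7 + (-226.5) + 123.5 = -2460.7
Financial account = -(-2460.7 + (-216.8)) = 2677.5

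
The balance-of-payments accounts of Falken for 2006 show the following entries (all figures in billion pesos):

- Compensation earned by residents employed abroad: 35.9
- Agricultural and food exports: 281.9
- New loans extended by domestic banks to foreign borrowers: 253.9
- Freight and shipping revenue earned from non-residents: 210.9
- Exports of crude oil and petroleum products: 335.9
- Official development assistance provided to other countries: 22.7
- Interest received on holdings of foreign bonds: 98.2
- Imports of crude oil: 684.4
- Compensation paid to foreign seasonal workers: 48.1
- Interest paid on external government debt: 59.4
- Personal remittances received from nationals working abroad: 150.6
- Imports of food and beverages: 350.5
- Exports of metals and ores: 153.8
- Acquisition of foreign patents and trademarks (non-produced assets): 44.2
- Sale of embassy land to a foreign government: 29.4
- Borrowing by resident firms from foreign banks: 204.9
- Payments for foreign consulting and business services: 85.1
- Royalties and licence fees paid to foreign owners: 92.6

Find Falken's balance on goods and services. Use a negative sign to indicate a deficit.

Goods: -350.5 + 153.8 - 684.4 + 281.9 + 335.9 = -263.3
Services: 210.9 - 85.1 - 92.6 = 33.2
Trade balance = -263.3 + 33.2 = -230.1
(Excluded from the trade balance — primary income: compensation earned by residents employed abroad 35.9, interest received on holdings of foreign bonds 98.2, compensation paid to foreign seasonal workers 48.1, interest paid on external government debt 59.4; financial account: new loans extended by domestic banks to foreign borrowers 253.9, borrowing by resident firms from foreign banks 204.9; secondary income: official development assistance provided to other countries 22.7, personal remittances received from nationals working abroad 150.6; capital account: acquisition of foreign patents and trademarks (non-produced assets) 44.2, sale of embassy land to a foreign government 29.4.)

-230.1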